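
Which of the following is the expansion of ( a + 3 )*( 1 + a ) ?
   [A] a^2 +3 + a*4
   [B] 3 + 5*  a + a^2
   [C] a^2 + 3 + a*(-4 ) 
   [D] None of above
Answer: A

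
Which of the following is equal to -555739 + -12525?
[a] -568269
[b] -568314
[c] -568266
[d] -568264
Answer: d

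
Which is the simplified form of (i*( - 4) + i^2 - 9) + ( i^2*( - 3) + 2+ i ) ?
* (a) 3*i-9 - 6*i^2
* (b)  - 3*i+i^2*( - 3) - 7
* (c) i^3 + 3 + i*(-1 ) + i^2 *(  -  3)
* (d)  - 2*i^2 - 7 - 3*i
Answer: d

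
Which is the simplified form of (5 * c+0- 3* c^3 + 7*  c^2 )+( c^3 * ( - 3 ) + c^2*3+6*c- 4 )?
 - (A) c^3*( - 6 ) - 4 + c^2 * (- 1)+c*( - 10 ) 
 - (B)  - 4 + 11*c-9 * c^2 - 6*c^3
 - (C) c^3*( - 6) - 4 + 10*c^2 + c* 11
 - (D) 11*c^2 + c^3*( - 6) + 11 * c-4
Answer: C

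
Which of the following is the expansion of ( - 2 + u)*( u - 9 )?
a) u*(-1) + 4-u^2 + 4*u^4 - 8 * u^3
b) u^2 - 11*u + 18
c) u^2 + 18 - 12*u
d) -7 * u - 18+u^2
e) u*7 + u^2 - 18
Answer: b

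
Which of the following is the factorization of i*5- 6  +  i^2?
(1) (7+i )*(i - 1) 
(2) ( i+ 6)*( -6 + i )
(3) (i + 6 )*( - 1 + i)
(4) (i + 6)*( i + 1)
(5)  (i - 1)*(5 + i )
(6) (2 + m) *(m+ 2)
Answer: 3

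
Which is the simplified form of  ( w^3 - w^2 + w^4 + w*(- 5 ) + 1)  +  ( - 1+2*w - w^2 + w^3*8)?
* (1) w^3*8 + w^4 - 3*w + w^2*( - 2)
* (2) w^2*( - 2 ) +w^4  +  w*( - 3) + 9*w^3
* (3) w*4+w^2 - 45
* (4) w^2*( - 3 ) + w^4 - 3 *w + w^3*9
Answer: 2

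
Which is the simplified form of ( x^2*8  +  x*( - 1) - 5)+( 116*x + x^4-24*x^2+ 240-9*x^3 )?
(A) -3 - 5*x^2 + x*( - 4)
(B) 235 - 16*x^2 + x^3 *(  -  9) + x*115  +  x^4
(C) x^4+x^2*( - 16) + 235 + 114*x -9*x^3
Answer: B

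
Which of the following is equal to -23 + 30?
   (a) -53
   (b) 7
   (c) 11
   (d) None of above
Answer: b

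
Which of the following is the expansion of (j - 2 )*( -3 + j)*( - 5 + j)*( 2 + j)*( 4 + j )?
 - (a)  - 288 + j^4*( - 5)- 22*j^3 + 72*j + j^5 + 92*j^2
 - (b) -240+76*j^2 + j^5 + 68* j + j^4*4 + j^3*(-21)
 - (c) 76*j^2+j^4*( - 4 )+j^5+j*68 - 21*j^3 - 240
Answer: c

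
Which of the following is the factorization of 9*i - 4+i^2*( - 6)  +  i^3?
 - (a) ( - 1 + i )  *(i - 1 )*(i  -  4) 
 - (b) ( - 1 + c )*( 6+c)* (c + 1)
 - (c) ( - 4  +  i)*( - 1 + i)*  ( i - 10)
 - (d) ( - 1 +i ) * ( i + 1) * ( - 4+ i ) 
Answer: a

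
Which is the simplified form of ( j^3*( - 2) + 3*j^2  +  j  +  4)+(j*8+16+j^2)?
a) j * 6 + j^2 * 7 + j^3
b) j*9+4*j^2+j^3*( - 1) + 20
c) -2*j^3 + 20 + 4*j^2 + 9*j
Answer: c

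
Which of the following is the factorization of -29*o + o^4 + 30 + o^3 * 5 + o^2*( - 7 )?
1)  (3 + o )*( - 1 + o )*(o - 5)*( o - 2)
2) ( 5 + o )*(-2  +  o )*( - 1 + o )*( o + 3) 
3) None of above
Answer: 2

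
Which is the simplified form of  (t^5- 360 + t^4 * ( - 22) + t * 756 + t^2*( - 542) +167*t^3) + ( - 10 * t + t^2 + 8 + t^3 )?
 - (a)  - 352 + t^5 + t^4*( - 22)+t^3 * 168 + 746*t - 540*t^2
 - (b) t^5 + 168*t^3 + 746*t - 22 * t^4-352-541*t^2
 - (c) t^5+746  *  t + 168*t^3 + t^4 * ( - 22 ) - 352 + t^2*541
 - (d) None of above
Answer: b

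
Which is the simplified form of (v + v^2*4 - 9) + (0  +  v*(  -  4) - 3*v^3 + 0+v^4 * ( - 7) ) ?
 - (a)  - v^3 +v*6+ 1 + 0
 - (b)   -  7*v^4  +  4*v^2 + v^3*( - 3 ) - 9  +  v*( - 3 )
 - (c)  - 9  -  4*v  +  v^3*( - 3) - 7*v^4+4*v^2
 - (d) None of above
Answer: b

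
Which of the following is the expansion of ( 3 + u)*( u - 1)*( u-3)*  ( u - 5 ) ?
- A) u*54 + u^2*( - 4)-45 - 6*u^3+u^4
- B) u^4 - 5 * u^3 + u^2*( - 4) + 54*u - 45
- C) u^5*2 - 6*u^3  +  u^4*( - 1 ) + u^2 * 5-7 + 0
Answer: A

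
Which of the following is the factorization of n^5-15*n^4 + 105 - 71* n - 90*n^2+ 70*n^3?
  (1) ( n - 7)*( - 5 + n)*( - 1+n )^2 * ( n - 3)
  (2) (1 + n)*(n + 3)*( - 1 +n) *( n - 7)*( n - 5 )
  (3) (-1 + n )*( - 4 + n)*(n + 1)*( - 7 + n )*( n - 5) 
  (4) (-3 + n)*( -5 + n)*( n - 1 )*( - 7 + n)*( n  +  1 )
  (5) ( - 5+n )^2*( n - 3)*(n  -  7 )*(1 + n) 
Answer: 4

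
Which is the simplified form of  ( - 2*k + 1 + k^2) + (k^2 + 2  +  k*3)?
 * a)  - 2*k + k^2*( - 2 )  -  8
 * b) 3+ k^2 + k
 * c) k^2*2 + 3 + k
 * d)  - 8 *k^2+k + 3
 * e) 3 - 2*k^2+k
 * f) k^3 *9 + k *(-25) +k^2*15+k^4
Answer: c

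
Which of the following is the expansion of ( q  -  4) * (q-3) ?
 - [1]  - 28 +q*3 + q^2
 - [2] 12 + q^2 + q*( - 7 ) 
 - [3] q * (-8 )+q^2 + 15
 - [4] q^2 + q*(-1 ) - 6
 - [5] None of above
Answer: 2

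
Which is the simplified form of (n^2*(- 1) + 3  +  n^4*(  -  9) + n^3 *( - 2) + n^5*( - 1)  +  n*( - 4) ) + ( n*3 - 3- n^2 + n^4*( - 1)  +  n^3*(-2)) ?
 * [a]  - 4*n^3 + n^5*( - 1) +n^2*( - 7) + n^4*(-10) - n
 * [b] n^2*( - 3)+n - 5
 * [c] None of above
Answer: c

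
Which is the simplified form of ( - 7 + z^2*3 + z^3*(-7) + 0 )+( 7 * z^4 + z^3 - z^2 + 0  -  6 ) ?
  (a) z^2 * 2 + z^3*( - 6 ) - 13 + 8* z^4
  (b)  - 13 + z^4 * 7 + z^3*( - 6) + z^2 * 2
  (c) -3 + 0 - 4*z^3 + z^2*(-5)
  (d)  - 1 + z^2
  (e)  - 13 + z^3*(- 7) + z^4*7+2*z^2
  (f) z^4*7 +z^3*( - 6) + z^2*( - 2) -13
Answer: b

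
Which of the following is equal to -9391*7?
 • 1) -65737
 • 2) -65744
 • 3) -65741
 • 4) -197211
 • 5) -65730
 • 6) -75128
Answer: 1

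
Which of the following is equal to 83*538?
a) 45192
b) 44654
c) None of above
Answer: b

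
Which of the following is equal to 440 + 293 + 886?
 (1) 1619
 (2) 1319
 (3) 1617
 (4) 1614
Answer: 1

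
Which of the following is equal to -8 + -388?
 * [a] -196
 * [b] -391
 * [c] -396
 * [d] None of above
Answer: c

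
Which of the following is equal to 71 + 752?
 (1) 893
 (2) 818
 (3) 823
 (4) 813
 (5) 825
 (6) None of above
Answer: 3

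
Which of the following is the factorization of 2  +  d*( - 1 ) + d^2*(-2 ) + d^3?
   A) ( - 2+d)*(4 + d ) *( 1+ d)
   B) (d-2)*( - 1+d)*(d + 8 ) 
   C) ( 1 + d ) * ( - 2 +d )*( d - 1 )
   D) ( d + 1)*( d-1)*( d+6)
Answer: C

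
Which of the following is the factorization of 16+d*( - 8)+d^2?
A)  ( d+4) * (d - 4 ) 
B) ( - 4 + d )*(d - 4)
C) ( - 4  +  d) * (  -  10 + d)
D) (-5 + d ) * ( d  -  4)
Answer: B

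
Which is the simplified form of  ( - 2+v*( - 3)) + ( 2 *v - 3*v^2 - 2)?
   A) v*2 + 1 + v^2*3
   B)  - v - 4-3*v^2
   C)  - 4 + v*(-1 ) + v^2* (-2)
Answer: B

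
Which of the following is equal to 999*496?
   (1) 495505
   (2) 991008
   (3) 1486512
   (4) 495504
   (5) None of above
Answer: 4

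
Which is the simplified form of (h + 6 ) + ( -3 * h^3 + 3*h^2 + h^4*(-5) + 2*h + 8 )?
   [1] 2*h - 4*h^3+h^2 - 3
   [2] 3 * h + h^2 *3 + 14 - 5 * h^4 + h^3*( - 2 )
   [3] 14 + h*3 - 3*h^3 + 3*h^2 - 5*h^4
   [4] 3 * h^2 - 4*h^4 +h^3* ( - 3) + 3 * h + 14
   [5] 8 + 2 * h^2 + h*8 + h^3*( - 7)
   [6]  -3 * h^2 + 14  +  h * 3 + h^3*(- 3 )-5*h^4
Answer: 3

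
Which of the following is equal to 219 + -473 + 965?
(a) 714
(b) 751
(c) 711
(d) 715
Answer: c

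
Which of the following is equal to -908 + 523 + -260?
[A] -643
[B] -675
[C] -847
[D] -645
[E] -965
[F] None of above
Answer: D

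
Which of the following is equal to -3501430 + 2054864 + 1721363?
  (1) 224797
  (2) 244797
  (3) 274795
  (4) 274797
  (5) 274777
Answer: 4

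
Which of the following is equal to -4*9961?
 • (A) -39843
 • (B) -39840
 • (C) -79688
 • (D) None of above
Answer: D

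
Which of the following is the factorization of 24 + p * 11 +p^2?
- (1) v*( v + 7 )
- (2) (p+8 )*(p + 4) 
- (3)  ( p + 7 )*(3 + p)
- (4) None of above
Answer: 4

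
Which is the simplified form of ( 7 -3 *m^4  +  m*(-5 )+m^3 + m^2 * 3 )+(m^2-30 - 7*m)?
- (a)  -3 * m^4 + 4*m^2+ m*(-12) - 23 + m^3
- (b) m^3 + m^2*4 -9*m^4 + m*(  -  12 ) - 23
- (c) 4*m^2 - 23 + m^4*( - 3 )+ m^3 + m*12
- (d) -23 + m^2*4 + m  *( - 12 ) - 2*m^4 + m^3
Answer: a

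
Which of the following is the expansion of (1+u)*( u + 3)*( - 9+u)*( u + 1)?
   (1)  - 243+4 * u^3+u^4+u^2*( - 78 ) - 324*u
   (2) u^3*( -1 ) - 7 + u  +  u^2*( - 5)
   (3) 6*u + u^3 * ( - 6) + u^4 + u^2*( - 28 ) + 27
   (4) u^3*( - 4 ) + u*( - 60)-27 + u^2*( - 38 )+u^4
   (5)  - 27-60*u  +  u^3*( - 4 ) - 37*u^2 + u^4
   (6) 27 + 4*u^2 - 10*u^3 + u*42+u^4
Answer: 4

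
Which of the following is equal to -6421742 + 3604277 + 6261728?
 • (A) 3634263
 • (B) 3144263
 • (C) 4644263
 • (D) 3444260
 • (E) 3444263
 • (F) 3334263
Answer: E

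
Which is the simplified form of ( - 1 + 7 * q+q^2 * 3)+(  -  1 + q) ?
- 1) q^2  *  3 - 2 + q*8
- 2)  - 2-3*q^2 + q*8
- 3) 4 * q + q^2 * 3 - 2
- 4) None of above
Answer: 1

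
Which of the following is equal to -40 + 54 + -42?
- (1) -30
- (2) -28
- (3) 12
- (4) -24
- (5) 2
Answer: 2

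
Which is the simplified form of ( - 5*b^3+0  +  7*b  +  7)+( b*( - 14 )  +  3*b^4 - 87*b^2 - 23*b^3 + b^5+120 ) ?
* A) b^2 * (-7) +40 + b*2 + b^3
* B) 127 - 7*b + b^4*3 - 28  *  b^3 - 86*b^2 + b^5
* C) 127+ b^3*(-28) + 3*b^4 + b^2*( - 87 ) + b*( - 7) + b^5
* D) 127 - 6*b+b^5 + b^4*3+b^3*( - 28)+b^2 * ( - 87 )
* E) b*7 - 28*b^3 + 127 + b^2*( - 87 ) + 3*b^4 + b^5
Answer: C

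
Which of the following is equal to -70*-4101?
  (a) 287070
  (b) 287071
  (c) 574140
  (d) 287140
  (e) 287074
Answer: a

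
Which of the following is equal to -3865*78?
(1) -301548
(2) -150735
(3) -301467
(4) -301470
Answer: 4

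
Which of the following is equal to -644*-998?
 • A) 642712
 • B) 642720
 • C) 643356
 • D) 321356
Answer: A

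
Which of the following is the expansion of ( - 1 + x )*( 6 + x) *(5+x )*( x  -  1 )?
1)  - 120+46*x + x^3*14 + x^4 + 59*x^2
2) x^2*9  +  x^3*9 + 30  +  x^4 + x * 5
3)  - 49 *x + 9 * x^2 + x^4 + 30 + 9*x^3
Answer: 3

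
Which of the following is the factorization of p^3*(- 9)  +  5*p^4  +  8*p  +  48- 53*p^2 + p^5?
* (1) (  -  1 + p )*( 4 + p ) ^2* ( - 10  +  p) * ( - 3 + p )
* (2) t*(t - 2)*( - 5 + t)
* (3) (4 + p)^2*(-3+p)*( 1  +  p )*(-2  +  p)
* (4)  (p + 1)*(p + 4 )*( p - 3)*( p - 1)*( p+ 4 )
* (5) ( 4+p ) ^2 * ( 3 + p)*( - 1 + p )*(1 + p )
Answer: 4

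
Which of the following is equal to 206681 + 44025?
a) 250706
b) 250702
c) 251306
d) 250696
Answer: a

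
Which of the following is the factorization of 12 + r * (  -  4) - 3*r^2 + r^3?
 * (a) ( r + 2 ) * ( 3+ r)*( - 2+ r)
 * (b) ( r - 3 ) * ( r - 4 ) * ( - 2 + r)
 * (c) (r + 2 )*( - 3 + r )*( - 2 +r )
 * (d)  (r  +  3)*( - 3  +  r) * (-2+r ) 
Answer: c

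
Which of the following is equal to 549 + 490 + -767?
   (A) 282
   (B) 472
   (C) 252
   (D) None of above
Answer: D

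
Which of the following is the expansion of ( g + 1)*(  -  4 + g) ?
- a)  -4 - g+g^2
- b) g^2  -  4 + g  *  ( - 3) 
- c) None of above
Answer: b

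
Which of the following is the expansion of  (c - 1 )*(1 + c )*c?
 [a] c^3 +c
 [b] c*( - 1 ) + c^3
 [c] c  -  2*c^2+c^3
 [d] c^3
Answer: b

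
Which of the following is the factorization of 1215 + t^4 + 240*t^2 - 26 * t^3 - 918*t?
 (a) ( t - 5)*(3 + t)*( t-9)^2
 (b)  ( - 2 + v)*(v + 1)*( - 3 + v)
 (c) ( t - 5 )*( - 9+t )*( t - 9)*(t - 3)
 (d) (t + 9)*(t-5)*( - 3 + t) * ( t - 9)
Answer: c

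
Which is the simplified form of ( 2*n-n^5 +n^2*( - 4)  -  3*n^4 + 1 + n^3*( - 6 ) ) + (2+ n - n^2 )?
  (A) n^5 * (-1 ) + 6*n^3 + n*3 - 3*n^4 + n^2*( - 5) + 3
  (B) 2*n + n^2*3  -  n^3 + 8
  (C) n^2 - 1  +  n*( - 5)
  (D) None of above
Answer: D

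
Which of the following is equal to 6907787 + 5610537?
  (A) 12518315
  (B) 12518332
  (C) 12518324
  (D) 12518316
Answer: C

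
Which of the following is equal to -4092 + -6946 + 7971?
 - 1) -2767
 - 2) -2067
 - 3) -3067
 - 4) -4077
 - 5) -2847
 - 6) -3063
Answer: 3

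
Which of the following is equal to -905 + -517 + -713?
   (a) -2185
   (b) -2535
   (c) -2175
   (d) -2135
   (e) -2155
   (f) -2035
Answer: d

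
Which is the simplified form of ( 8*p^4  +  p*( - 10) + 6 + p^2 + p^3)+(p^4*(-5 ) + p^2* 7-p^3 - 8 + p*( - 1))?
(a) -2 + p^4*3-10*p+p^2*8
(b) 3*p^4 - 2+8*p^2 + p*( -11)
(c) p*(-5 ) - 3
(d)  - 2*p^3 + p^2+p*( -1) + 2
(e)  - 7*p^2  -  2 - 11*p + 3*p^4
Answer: b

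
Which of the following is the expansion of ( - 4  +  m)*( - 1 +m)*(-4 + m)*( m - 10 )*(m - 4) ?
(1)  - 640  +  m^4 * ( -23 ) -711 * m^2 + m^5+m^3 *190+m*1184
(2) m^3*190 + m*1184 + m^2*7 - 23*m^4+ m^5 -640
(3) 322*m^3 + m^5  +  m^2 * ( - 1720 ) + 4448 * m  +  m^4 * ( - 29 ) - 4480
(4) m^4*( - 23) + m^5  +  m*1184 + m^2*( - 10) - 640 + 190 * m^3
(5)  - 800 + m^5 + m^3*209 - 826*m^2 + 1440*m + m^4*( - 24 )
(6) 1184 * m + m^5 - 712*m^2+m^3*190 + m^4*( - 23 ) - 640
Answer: 6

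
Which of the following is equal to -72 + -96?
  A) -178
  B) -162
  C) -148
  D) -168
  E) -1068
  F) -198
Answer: D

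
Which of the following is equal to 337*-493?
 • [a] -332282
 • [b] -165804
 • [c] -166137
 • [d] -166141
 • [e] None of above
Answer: d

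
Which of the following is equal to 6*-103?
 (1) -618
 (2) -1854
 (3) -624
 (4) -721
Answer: 1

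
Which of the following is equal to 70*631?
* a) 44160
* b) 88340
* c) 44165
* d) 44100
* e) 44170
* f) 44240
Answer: e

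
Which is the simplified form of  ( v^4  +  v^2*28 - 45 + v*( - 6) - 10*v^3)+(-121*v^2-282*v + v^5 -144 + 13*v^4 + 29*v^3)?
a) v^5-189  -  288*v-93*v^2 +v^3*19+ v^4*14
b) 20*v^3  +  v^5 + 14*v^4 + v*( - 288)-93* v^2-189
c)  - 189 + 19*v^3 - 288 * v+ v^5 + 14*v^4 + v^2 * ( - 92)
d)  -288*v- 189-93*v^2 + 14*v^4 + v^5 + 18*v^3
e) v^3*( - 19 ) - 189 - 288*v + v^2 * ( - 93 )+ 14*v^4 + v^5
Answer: a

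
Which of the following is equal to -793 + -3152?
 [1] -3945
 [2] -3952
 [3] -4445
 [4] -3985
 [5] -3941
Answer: 1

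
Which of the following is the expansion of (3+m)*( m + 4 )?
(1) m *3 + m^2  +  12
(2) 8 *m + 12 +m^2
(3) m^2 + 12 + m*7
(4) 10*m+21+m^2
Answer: 3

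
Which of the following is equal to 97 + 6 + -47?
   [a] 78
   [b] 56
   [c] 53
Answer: b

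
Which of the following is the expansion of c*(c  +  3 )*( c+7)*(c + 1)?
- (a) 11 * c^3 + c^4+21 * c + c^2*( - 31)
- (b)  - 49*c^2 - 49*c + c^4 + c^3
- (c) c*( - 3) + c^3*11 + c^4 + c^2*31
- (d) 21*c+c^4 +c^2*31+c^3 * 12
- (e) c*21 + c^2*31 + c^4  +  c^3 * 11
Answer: e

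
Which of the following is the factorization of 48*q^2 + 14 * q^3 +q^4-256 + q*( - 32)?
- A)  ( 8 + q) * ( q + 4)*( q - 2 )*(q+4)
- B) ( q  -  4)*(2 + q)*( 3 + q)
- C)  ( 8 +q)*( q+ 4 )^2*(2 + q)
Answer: A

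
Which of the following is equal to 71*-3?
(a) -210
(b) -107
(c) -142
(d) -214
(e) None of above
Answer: e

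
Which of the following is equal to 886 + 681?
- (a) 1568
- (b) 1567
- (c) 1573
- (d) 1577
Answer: b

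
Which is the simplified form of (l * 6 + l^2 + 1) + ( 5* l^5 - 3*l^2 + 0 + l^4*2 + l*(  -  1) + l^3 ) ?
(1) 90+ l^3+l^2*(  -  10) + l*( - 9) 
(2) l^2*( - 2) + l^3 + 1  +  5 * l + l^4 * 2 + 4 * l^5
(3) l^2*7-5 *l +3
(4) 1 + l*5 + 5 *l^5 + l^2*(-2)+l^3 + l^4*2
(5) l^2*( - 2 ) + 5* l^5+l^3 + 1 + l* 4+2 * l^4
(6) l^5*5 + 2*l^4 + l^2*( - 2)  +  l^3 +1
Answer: 4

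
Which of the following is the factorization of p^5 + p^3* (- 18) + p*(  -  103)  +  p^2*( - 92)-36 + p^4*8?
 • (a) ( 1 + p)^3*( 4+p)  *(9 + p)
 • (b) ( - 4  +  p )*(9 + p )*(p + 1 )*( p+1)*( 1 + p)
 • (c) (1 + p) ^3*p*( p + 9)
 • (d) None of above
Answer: b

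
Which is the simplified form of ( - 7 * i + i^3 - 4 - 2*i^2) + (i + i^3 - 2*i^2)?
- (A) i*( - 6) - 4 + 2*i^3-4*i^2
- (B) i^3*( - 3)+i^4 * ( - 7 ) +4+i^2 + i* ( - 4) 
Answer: A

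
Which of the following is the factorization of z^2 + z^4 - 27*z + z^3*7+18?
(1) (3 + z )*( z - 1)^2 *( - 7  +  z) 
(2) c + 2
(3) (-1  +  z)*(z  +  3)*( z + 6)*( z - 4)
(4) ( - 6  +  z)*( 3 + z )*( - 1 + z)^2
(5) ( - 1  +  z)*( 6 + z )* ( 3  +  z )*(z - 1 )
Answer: 5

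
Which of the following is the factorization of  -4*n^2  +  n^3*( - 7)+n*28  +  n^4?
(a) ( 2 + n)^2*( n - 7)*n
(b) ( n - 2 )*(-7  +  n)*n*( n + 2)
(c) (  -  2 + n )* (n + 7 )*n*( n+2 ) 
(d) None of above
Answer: b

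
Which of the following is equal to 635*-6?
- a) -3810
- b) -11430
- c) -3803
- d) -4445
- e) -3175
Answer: a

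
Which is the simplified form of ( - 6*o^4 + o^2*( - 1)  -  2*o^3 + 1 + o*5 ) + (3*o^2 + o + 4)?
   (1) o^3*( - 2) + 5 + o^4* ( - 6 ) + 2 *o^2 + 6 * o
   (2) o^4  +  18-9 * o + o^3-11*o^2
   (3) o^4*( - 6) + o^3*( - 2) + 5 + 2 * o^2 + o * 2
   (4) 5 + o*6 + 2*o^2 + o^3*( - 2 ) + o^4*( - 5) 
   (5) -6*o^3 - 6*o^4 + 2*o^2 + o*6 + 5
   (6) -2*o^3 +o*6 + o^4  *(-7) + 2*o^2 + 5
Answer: 1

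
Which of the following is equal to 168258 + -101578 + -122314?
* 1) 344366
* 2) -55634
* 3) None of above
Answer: 2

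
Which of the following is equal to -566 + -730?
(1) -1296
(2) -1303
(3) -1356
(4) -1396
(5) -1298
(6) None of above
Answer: 1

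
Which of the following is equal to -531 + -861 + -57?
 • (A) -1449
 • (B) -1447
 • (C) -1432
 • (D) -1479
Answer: A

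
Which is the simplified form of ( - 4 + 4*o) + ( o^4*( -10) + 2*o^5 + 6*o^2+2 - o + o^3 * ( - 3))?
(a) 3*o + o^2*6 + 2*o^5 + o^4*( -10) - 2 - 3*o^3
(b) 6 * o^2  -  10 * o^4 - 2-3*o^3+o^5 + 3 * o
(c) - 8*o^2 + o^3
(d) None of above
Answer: a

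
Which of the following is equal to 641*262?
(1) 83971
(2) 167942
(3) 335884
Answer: 2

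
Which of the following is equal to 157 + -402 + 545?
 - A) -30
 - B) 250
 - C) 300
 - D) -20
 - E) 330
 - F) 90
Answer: C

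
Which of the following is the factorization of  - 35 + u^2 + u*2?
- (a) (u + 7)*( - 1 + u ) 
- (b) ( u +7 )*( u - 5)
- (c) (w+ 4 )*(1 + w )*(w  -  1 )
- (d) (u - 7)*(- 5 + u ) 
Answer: b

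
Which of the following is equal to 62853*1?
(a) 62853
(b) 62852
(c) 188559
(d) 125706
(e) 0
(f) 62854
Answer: a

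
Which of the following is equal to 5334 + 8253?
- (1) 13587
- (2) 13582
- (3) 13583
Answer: 1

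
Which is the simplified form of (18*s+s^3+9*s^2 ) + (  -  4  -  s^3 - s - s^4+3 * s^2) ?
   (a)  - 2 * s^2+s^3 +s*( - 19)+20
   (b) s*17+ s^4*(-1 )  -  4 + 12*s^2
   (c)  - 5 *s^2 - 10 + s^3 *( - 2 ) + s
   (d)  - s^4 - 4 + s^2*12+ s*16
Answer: b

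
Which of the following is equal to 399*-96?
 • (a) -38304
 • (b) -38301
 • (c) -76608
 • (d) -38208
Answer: a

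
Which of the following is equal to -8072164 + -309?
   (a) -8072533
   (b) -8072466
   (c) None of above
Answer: c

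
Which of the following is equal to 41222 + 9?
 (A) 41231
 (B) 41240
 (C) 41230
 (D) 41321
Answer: A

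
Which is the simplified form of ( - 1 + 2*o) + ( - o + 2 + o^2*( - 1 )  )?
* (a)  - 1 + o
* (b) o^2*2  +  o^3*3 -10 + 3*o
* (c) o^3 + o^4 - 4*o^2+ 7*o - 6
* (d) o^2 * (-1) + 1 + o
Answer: d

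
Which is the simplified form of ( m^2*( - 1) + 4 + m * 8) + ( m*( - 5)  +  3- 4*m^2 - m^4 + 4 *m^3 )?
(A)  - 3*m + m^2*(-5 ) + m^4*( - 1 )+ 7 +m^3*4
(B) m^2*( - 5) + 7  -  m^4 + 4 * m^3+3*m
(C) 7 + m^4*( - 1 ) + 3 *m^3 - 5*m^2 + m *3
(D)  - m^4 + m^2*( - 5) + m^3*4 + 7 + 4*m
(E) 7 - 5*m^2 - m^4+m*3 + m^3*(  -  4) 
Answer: B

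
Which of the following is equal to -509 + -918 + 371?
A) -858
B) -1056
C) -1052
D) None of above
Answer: B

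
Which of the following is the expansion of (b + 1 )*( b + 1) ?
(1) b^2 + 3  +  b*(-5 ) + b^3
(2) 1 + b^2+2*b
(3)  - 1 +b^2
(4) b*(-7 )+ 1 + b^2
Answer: 2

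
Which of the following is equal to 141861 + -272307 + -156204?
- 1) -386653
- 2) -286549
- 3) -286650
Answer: 3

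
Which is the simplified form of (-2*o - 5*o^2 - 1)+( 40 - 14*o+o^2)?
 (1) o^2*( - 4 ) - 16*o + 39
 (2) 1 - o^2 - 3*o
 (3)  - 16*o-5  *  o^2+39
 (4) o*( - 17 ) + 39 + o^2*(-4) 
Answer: 1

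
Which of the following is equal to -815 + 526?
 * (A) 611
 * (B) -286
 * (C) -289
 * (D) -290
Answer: C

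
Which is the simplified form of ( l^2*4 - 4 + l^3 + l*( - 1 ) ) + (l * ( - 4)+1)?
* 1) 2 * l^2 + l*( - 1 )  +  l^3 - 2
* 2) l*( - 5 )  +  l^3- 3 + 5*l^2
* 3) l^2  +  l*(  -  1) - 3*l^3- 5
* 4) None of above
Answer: 4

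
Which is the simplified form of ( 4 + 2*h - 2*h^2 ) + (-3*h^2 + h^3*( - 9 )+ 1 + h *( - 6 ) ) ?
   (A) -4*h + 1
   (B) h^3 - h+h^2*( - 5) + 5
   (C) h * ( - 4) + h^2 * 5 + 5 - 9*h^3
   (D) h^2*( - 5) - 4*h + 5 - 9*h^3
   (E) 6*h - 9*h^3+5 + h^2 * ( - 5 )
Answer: D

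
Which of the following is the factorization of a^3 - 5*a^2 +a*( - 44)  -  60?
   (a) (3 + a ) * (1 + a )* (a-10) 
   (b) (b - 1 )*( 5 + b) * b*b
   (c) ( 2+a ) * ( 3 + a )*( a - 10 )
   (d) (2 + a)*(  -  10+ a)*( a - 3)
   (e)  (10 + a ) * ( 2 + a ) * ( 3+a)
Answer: c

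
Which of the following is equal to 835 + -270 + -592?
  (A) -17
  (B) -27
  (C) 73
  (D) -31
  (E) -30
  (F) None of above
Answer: B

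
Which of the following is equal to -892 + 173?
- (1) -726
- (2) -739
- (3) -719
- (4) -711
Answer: 3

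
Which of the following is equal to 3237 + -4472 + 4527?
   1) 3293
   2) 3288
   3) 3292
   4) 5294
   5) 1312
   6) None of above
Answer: 3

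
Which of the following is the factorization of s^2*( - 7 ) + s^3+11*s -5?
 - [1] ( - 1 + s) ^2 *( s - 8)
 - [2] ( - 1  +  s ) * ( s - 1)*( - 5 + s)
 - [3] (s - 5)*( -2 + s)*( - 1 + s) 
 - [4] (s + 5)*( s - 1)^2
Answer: 2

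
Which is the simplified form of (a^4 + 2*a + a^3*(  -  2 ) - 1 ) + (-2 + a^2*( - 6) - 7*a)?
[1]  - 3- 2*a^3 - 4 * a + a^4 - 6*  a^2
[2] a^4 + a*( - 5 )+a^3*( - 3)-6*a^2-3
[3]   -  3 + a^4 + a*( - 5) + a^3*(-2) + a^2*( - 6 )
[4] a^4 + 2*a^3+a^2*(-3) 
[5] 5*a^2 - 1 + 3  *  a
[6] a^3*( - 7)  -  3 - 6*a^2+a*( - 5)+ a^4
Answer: 3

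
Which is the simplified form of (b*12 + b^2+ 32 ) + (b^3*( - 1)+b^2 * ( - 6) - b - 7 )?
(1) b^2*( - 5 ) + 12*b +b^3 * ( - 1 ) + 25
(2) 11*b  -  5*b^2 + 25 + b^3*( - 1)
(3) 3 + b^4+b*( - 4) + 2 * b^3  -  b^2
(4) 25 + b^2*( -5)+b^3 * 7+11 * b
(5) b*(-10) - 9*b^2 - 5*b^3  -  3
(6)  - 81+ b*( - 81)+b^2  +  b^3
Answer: 2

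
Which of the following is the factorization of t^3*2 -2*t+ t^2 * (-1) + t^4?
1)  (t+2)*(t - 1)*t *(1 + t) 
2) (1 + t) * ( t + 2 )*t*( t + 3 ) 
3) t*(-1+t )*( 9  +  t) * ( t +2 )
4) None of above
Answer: 1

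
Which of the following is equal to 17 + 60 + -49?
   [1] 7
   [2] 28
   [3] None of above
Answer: 2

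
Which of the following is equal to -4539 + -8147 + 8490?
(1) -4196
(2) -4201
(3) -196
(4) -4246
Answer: 1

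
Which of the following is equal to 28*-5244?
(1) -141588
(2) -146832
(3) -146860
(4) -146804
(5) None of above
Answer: 2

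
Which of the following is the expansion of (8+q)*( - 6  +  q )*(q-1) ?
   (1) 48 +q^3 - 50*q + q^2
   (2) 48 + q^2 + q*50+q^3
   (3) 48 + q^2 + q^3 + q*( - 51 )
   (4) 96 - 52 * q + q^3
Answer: 1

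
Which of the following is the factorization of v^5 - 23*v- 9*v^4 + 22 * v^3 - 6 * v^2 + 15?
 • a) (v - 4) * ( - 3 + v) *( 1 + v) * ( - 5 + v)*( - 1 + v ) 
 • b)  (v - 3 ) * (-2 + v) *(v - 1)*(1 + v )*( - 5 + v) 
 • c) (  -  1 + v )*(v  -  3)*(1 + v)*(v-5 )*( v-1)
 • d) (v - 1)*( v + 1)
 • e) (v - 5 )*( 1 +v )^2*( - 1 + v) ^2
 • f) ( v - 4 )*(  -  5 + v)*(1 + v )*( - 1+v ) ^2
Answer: c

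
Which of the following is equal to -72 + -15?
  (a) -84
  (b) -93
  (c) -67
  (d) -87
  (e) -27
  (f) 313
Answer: d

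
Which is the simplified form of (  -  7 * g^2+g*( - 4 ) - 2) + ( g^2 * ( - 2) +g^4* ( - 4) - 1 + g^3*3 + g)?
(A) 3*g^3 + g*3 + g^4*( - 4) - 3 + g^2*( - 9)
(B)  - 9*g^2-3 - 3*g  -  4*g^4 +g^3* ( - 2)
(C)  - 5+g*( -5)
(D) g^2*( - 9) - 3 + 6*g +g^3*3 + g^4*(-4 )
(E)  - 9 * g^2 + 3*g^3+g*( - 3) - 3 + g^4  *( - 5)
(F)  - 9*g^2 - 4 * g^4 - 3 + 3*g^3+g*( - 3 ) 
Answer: F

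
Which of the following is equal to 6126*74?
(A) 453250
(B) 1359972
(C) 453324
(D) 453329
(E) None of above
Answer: C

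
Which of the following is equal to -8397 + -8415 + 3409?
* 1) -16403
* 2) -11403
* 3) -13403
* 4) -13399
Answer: 3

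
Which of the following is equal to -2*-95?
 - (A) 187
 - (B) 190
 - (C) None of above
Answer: B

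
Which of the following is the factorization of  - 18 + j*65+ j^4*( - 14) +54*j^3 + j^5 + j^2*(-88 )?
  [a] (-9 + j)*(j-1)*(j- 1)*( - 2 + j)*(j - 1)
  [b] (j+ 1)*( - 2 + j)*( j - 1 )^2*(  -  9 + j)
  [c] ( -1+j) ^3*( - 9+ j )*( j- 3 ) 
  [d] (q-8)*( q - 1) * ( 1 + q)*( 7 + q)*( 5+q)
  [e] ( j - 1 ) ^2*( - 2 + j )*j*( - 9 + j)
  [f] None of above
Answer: a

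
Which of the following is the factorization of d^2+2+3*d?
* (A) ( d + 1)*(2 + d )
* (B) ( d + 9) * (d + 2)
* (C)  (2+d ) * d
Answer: A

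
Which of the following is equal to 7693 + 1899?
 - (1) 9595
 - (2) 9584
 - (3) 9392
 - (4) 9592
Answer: 4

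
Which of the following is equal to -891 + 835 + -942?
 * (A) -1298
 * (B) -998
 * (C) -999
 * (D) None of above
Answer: B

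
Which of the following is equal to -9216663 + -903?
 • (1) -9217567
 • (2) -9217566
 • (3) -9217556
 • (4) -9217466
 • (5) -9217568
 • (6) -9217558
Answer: 2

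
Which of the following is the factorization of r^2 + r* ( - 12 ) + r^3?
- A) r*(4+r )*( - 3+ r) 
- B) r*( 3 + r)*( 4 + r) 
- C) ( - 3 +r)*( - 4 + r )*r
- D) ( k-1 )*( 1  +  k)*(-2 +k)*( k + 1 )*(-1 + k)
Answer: A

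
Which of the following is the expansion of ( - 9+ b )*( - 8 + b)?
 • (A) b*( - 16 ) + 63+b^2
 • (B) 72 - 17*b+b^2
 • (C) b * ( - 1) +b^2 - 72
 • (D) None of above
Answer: B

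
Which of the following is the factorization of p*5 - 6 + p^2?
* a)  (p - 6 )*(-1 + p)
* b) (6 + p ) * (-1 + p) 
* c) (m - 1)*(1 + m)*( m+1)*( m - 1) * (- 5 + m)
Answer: b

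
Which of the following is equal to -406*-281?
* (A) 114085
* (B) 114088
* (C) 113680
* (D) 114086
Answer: D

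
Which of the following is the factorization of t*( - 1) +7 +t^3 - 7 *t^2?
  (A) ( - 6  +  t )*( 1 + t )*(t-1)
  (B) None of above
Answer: B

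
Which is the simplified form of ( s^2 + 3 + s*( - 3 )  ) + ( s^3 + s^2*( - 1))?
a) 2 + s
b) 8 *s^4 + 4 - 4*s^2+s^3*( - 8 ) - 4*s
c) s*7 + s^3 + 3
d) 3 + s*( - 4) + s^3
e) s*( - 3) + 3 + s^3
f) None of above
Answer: e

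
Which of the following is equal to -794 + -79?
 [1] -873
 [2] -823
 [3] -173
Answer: 1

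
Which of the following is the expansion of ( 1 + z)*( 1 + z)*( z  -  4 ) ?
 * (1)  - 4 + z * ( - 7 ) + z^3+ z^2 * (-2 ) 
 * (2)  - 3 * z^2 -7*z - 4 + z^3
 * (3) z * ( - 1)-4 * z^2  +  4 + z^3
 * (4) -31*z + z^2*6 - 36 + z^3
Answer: 1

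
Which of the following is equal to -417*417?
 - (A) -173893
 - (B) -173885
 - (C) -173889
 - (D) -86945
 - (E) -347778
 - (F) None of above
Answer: C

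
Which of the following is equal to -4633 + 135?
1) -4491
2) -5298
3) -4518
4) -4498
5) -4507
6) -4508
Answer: 4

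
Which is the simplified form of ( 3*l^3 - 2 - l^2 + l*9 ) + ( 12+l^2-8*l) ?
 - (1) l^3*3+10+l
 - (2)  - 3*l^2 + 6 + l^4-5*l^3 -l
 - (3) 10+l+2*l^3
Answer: 1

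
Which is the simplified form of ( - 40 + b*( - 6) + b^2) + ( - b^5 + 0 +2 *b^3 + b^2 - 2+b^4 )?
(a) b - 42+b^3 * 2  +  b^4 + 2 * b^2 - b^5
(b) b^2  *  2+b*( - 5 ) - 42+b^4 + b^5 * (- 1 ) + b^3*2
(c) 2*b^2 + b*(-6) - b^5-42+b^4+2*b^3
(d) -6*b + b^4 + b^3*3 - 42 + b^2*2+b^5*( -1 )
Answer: c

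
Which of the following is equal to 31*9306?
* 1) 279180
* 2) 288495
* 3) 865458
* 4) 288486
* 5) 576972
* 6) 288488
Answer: 4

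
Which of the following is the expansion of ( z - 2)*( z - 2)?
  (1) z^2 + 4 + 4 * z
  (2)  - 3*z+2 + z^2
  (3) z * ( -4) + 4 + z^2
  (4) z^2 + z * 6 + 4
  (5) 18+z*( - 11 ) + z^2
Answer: 3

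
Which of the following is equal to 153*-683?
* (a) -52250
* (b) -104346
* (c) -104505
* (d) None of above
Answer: d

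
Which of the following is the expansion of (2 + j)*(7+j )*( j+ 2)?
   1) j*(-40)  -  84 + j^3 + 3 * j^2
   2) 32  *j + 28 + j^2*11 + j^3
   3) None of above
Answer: 2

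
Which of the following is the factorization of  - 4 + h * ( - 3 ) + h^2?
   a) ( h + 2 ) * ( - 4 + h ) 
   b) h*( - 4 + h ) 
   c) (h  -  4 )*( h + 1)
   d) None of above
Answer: c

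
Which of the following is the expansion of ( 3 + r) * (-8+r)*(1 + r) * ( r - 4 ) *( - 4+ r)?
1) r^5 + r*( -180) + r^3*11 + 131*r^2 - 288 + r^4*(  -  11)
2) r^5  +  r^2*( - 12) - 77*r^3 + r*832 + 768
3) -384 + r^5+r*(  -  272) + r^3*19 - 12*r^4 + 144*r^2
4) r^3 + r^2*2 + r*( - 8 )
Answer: 3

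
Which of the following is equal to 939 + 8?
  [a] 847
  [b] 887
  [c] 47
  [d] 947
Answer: d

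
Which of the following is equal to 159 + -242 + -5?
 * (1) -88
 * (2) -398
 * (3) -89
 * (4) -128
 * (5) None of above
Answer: 1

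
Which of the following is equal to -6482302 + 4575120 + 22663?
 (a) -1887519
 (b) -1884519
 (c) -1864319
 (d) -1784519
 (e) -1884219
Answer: b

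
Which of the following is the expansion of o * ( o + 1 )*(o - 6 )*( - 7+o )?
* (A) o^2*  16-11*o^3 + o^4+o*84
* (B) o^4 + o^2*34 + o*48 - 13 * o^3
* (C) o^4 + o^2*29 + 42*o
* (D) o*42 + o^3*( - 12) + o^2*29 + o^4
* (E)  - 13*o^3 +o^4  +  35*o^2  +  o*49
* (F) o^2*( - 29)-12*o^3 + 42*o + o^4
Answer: D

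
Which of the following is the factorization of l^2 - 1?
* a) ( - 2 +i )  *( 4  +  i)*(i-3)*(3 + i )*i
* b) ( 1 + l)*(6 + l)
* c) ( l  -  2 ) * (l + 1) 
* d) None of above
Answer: d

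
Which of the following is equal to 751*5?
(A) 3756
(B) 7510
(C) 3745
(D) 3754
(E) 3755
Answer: E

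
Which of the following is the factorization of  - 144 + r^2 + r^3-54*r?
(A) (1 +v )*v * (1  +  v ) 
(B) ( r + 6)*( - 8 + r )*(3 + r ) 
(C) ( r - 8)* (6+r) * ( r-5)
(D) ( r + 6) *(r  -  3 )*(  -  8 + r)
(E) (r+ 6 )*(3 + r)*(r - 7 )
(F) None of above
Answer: B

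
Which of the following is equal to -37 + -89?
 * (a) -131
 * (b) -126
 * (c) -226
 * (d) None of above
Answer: b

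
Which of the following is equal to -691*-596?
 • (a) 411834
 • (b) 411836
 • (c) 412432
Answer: b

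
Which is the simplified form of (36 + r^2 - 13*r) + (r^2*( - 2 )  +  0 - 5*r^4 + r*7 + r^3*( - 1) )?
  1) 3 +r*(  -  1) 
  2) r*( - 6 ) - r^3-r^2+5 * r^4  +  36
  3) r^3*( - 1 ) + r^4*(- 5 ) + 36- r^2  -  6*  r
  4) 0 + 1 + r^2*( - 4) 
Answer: 3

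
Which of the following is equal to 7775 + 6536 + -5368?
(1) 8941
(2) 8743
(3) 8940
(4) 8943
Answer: 4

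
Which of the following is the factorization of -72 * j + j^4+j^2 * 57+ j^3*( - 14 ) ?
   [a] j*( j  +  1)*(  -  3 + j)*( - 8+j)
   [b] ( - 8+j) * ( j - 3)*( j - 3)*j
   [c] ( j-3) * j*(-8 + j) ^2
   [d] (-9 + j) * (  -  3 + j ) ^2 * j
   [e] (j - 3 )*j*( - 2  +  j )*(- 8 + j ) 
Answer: b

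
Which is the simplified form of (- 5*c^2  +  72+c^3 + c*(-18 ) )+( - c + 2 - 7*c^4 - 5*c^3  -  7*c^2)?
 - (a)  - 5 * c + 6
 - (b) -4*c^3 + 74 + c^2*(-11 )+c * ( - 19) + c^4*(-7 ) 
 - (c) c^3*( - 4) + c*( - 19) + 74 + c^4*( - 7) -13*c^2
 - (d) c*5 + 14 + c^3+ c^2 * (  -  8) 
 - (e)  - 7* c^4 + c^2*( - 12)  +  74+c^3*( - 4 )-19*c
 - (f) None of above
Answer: e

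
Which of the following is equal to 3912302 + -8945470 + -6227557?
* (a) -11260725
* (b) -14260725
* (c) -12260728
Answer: a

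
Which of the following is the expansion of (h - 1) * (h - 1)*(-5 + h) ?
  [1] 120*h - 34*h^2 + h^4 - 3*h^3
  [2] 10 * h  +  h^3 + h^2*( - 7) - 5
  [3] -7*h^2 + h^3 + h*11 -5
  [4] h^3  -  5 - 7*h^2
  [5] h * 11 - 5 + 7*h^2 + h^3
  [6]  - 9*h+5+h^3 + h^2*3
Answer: 3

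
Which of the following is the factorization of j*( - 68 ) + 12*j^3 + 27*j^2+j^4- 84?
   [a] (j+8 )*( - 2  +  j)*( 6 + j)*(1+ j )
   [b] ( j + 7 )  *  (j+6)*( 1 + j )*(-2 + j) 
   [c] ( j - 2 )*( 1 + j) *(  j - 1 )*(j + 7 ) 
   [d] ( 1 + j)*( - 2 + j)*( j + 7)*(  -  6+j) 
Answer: b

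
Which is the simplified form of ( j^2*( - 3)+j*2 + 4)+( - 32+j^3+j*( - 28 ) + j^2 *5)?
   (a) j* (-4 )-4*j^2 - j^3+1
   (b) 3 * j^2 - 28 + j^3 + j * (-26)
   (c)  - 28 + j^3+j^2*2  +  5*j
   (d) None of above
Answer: d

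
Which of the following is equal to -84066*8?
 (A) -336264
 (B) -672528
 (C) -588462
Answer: B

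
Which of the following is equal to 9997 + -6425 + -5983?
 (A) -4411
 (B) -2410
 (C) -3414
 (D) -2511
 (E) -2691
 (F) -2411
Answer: F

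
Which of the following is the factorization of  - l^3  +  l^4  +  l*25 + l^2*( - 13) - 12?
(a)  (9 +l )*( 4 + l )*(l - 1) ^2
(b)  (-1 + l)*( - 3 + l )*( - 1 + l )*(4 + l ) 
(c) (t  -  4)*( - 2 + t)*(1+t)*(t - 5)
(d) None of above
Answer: b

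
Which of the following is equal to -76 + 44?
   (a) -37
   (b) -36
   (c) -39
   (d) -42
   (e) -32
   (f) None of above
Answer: e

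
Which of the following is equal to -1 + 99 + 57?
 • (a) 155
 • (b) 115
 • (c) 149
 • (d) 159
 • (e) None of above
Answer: a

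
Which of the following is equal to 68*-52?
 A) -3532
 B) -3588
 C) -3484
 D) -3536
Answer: D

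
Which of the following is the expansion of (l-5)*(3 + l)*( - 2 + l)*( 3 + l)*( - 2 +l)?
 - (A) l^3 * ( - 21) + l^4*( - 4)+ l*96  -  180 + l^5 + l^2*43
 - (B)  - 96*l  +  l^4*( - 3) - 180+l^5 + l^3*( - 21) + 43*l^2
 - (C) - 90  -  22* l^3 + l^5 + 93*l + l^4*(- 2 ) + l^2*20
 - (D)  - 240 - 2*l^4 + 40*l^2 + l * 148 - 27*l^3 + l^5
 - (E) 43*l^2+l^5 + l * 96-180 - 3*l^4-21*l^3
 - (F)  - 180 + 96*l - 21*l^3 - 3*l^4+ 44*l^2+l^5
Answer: E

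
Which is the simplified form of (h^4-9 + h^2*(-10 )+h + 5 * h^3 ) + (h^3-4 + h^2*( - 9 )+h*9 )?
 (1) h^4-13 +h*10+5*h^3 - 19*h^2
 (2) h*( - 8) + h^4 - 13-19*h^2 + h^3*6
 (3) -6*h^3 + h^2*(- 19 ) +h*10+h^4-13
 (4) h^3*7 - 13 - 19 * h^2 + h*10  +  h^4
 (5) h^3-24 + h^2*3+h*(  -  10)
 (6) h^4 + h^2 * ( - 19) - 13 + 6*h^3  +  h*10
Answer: 6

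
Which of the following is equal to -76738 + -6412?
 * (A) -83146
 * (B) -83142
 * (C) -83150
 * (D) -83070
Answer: C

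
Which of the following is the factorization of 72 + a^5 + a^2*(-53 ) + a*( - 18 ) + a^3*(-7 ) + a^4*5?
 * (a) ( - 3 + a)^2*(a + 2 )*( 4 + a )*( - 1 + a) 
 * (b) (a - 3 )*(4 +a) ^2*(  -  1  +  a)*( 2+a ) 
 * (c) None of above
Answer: c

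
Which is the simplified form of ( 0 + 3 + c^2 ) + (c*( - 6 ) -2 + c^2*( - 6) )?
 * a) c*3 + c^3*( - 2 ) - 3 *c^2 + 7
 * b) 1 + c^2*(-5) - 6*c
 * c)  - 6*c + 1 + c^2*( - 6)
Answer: b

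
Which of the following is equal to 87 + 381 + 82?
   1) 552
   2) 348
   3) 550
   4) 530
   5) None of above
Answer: 3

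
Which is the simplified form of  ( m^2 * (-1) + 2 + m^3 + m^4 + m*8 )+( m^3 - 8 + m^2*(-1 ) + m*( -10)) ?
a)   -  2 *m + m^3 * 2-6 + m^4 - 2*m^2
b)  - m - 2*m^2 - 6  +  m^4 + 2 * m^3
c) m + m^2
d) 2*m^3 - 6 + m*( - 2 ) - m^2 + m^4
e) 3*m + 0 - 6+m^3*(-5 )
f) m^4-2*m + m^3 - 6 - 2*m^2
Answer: a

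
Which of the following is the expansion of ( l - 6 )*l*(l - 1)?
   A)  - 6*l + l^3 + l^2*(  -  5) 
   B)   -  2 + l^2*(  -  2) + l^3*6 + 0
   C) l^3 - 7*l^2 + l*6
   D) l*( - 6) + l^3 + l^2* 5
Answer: C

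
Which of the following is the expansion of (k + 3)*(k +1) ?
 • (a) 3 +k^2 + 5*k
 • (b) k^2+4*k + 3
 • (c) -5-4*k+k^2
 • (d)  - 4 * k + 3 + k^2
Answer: b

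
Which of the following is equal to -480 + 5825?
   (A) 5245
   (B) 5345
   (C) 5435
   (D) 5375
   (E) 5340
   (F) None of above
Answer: B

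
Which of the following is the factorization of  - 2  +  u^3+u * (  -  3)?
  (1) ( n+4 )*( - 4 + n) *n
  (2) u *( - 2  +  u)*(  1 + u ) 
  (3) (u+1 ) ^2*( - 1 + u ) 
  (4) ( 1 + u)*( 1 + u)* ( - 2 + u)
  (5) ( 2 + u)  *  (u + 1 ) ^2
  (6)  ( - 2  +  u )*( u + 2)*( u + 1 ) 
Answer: 4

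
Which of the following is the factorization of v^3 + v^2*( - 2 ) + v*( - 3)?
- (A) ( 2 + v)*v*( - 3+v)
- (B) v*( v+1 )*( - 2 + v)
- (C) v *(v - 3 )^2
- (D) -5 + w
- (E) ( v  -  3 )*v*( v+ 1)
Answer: E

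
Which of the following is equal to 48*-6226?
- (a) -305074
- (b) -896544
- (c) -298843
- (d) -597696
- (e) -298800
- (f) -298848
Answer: f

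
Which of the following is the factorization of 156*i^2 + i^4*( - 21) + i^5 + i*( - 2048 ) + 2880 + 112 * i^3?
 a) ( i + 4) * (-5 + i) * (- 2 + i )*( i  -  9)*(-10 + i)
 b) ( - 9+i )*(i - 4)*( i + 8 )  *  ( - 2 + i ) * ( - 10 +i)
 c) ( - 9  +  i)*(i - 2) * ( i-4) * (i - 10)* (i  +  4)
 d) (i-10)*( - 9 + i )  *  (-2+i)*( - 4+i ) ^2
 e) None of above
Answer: c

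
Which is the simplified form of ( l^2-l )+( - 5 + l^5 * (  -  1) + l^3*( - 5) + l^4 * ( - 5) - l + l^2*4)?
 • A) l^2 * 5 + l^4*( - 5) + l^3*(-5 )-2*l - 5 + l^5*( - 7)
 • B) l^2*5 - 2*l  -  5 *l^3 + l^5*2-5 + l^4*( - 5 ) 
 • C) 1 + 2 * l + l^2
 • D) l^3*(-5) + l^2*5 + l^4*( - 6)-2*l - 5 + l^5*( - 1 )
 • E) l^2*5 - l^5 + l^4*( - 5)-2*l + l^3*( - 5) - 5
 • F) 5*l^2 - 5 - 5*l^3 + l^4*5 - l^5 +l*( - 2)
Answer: E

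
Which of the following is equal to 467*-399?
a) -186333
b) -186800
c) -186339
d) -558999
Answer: a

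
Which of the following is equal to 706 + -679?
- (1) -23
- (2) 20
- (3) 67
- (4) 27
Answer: 4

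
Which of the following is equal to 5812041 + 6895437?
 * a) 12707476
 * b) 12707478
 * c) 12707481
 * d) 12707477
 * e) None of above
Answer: b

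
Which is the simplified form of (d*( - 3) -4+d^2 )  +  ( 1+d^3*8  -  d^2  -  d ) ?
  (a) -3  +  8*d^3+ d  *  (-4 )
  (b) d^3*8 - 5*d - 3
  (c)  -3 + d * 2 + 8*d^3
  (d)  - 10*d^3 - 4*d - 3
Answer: a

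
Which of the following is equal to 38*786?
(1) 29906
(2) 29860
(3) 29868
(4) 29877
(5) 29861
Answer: 3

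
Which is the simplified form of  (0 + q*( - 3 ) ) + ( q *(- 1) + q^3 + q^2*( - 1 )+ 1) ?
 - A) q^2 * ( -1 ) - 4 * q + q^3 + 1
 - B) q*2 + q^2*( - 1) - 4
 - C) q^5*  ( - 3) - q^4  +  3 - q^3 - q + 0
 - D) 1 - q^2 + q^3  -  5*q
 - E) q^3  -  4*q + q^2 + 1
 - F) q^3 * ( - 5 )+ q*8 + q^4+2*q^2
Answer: A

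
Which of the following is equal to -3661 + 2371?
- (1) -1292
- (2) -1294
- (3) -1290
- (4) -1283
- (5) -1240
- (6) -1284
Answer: 3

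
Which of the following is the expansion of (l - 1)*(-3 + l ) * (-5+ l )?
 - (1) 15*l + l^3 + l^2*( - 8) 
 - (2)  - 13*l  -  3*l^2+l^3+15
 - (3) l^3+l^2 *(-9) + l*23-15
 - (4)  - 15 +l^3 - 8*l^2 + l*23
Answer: 3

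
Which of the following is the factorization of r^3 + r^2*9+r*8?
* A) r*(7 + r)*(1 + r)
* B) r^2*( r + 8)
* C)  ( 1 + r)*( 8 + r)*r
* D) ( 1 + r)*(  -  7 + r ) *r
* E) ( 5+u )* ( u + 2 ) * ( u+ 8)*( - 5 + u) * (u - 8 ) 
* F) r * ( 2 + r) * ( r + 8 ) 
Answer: C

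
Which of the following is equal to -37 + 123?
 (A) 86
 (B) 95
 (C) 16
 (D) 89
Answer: A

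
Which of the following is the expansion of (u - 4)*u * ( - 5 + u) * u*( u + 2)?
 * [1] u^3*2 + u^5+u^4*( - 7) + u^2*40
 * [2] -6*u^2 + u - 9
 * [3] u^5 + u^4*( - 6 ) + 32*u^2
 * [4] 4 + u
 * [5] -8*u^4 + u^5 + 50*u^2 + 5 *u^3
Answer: 1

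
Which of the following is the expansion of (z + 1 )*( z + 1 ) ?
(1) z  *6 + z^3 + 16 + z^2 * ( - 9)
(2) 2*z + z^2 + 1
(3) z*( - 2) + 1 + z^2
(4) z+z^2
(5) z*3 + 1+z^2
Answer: 2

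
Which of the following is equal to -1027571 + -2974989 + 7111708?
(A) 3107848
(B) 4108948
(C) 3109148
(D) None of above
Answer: C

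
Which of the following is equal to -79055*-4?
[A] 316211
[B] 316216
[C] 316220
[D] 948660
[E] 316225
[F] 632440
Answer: C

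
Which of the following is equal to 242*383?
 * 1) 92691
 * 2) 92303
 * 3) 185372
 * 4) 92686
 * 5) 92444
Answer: 4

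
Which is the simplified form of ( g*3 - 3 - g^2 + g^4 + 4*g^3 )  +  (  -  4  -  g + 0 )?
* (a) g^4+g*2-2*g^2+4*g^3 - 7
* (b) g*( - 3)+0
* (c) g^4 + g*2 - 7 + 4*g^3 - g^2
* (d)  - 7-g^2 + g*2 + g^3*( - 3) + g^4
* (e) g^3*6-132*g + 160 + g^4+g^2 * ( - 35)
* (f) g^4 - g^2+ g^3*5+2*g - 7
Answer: c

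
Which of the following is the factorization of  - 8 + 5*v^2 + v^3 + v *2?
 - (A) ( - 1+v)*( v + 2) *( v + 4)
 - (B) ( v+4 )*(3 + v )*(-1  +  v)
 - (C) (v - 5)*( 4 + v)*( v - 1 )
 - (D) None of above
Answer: A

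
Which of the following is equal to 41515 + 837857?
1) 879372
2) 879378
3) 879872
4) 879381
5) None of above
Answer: 1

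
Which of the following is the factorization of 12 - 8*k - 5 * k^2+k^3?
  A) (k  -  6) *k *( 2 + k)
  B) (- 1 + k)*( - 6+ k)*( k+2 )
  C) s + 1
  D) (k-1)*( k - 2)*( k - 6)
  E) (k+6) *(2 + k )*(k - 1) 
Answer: B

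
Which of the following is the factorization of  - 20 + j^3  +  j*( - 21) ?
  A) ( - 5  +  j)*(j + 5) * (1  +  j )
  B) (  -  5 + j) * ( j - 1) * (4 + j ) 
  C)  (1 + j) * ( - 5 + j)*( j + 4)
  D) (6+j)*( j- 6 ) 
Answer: C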